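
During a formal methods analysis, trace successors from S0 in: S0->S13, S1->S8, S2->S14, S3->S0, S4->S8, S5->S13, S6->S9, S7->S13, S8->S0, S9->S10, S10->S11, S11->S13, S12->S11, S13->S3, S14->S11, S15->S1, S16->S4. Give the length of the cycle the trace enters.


Trace from S0 until a state repeats:
  S0 -> S13 -> S3 -> S0
S0 first seen at step 0, revisited at step 3.
Cycle length = 3 - 0 = 3

3


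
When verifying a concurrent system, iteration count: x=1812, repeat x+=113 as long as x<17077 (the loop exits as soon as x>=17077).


Step 1: x goes from 1812 toward 17077 by 113; the body runs while x<17077, so iterations = ceil((bound-start)/step)
Step 2: Distance=15265
Step 3: ceil(15265/113)=136

136


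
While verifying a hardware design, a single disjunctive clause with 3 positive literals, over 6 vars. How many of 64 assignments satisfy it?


Step 1: Total=2^6=64
Step 2: Unsat when all 3 false: 2^3=8
Step 3: Sat=64-8=56

56


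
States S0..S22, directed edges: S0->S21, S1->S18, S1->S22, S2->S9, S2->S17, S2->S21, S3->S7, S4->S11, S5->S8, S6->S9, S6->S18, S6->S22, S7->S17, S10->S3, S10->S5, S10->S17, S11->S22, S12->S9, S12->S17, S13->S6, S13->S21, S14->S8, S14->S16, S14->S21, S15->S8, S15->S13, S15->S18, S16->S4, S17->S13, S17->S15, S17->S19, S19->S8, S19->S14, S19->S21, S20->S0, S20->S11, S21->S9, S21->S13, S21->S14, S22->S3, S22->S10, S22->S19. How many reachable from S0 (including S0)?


BFS from S0:
  layer 0: {S0}
  layer 1: {S21}
  layer 2: {S9, S13, S14}
  layer 3: {S6, S8, S16}
  layer 4: {S4, S18, S22}
  layer 5: {S3, S10, S11, S19}
  layer 6: {S5, S7, S17}
  layer 7: {S15}
Reachable set: {S0, S3, S4, S5, S6, S7, S8, S9, S10, S11, S13, S14, S15, S16, S17, S18, S19, S21, S22}
Count = 19

19


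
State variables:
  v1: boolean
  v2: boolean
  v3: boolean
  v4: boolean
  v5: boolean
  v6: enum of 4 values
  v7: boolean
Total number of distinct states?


State space = product of domain sizes of all variables.
Domain sizes:
  v1 (boolean): 2
  v2 (boolean): 2
  v3 (boolean): 2
  v4 (boolean): 2
  v5 (boolean): 2
  v6 (enum of 4 values): 4
  v7 (boolean): 2
Product = 2 * 2 * 2 * 2 * 2 * 4 * 2 = 256

256


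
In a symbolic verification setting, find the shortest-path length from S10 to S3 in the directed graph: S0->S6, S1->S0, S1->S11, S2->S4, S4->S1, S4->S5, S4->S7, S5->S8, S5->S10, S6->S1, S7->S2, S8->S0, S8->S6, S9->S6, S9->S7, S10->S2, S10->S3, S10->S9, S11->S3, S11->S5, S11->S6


BFS layer-by-layer from S10:
  dist 0: {S10}
  dist 1: {S2, S3, S9}
  -> S3 reached at distance 1
Shortest path length = 1

1


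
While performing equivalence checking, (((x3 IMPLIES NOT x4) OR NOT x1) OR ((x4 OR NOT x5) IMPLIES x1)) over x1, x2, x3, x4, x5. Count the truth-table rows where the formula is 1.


Formula: (((x3 IMPLIES NOT x4) OR NOT x1) OR ((x4 OR NOT x5) IMPLIES x1)) over 5 vars (32 rows)
Evaluate each row (x1, x2, x3, x4, x5 as bits, MSB first):
  row 0 [00000]: (((0 IMPLIES NOT 0) OR NOT 0) OR ((0 OR NOT 0) IMPLIES 0)) -> 1
  row 1 [00001]: (((0 IMPLIES NOT 0) OR NOT 0) OR ((0 OR NOT 1) IMPLIES 0)) -> 1
  row 2 [00010]: (((0 IMPLIES NOT 1) OR NOT 0) OR ((1 OR NOT 0) IMPLIES 0)) -> 1
  row 3 [00011]: (((0 IMPLIES NOT 1) OR NOT 0) OR ((1 OR NOT 1) IMPLIES 0)) -> 1
  row 4 [00100]: (((1 IMPLIES NOT 0) OR NOT 0) OR ((0 OR NOT 0) IMPLIES 0)) -> 1
  row 5 [00101]: (((1 IMPLIES NOT 0) OR NOT 0) OR ((0 OR NOT 1) IMPLIES 0)) -> 1
  row 6 [00110]: (((1 IMPLIES NOT 1) OR NOT 0) OR ((1 OR NOT 0) IMPLIES 0)) -> 1
  row 7 [00111]: (((1 IMPLIES NOT 1) OR NOT 0) OR ((1 OR NOT 1) IMPLIES 0)) -> 1
  row 8 [01000]: (((0 IMPLIES NOT 0) OR NOT 0) OR ((0 OR NOT 0) IMPLIES 0)) -> 1
  row 9 [01001]: (((0 IMPLIES NOT 0) OR NOT 0) OR ((0 OR NOT 1) IMPLIES 0)) -> 1
  row 10 [01010]: (((0 IMPLIES NOT 1) OR NOT 0) OR ((1 OR NOT 0) IMPLIES 0)) -> 1
  row 11 [01011]: (((0 IMPLIES NOT 1) OR NOT 0) OR ((1 OR NOT 1) IMPLIES 0)) -> 1
  row 12 [01100]: (((1 IMPLIES NOT 0) OR NOT 0) OR ((0 OR NOT 0) IMPLIES 0)) -> 1
  row 13 [01101]: (((1 IMPLIES NOT 0) OR NOT 0) OR ((0 OR NOT 1) IMPLIES 0)) -> 1
  row 14 [01110]: (((1 IMPLIES NOT 1) OR NOT 0) OR ((1 OR NOT 0) IMPLIES 0)) -> 1
  row 15 [01111]: (((1 IMPLIES NOT 1) OR NOT 0) OR ((1 OR NOT 1) IMPLIES 0)) -> 1
  row 16 [10000]: (((0 IMPLIES NOT 0) OR NOT 1) OR ((0 OR NOT 0) IMPLIES 1)) -> 1
  row 17 [10001]: (((0 IMPLIES NOT 0) OR NOT 1) OR ((0 OR NOT 1) IMPLIES 1)) -> 1
  row 18 [10010]: (((0 IMPLIES NOT 1) OR NOT 1) OR ((1 OR NOT 0) IMPLIES 1)) -> 1
  row 19 [10011]: (((0 IMPLIES NOT 1) OR NOT 1) OR ((1 OR NOT 1) IMPLIES 1)) -> 1
  row 20 [10100]: (((1 IMPLIES NOT 0) OR NOT 1) OR ((0 OR NOT 0) IMPLIES 1)) -> 1
  row 21 [10101]: (((1 IMPLIES NOT 0) OR NOT 1) OR ((0 OR NOT 1) IMPLIES 1)) -> 1
  row 22 [10110]: (((1 IMPLIES NOT 1) OR NOT 1) OR ((1 OR NOT 0) IMPLIES 1)) -> 1
  row 23 [10111]: (((1 IMPLIES NOT 1) OR NOT 1) OR ((1 OR NOT 1) IMPLIES 1)) -> 1
  row 24 [11000]: (((0 IMPLIES NOT 0) OR NOT 1) OR ((0 OR NOT 0) IMPLIES 1)) -> 1
  row 25 [11001]: (((0 IMPLIES NOT 0) OR NOT 1) OR ((0 OR NOT 1) IMPLIES 1)) -> 1
  row 26 [11010]: (((0 IMPLIES NOT 1) OR NOT 1) OR ((1 OR NOT 0) IMPLIES 1)) -> 1
  row 27 [11011]: (((0 IMPLIES NOT 1) OR NOT 1) OR ((1 OR NOT 1) IMPLIES 1)) -> 1
  row 28 [11100]: (((1 IMPLIES NOT 0) OR NOT 1) OR ((0 OR NOT 0) IMPLIES 1)) -> 1
  row 29 [11101]: (((1 IMPLIES NOT 0) OR NOT 1) OR ((0 OR NOT 1) IMPLIES 1)) -> 1
  row 30 [11110]: (((1 IMPLIES NOT 1) OR NOT 1) OR ((1 OR NOT 0) IMPLIES 1)) -> 1
  row 31 [11111]: (((1 IMPLIES NOT 1) OR NOT 1) OR ((1 OR NOT 1) IMPLIES 1)) -> 1
Full result column, 8 rows per line (x1,x2 fixed per line; x3,x4,x5 runs 000..111 left to right):
  rows 0-7 [x1,x2=00]: 11111111  (ones: 8)
  rows 8-15 [x1,x2=01]: 11111111  (ones: 8)
  rows 16-23 [x1,x2=10]: 11111111  (ones: 8)
  rows 24-31 [x1,x2=11]: 11111111  (ones: 8)
Count of 1-rows = 8+8+8+8 = 32

32


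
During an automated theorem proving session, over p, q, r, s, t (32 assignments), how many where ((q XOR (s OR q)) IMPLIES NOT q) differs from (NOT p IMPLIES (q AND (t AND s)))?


F1 = ((q XOR (s OR q)) IMPLIES NOT q)
F2 = (NOT p IMPLIES (q AND (t AND s)))
Evaluate both on each of 32 rows (bits = p,q,r,s,t):
  row 0 [00000]: F1=1 F2=0 (differ) -> 1
  row 1 [00001]: F1=1 F2=0 (differ) -> 1
  row 2 [00010]: F1=1 F2=0 (differ) -> 1
  row 3 [00011]: F1=1 F2=0 (differ) -> 1
  row 4 [00100]: F1=1 F2=0 (differ) -> 1
  row 5 [00101]: F1=1 F2=0 (differ) -> 1
  row 6 [00110]: F1=1 F2=0 (differ) -> 1
  row 7 [00111]: F1=1 F2=0 (differ) -> 1
  row 8 [01000]: F1=1 F2=0 (differ) -> 1
  row 9 [01001]: F1=1 F2=0 (differ) -> 1
  row 10 [01010]: F1=1 F2=0 (differ) -> 1
  row 11 [01011]: F1=1 F2=1 -> 0
  row 12 [01100]: F1=1 F2=0 (differ) -> 1
  row 13 [01101]: F1=1 F2=0 (differ) -> 1
  row 14 [01110]: F1=1 F2=0 (differ) -> 1
  row 15 [01111]: F1=1 F2=1 -> 0
  row 16 [10000]: F1=1 F2=1 -> 0
  row 17 [10001]: F1=1 F2=1 -> 0
  row 18 [10010]: F1=1 F2=1 -> 0
  row 19 [10011]: F1=1 F2=1 -> 0
  row 20 [10100]: F1=1 F2=1 -> 0
  row 21 [10101]: F1=1 F2=1 -> 0
  row 22 [10110]: F1=1 F2=1 -> 0
  row 23 [10111]: F1=1 F2=1 -> 0
  row 24 [11000]: F1=1 F2=1 -> 0
  row 25 [11001]: F1=1 F2=1 -> 0
  row 26 [11010]: F1=1 F2=1 -> 0
  row 27 [11011]: F1=1 F2=1 -> 0
  row 28 [11100]: F1=1 F2=1 -> 0
  row 29 [11101]: F1=1 F2=1 -> 0
  row 30 [11110]: F1=1 F2=1 -> 0
  row 31 [11111]: F1=1 F2=1 -> 0
Full result column, 8 rows per line (p,q fixed per line; r,s,t runs 000..111 left to right):
  rows 0-7 [p,q=00]: 11111111  (ones: 8)
  rows 8-15 [p,q=01]: 11101110  (ones: 6)
  rows 16-23 [p,q=10]: 00000000  (ones: 0)
  rows 24-31 [p,q=11]: 00000000  (ones: 0)
Disagreements = 8+6+0+0 = 14

14


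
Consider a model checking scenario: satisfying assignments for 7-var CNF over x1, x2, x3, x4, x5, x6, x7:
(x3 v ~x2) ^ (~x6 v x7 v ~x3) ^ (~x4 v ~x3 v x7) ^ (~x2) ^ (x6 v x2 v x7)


CNF with 5 clauses over 7 vars (128 assignments).
An assignment satisfies CNF iff every clause has >=1 true literal.
Check each row (bits = x1,x2,x3,x4,x5,x6,x7; clause T/F shown):
  row 0 [0000000]: clauses=TTTTF -> 0
  row 1 [0000001]: clauses=TTTTT -> 1
  row 2 [0000010]: clauses=TTTTT -> 1
  row 3 [0000011]: clauses=TTTTT -> 1
  row 4 [0000100]: clauses=TTTTF -> 0
  (every remaining row is evaluated the same way; all 128 results are listed next)
Full result column, 8 rows per line (x1,x2,x3,x4 fixed per line; x5,x6,x7 runs 000..111 left to right):
  rows 0-7 [x1,x2,x3,x4=0000]: 01110111  (ones: 6)
  rows 8-15 [x1,x2,x3,x4=0001]: 01110111  (ones: 6)
  rows 16-23 [x1,x2,x3,x4=0010]: 01010101  (ones: 4)
  rows 24-31 [x1,x2,x3,x4=0011]: 01010101  (ones: 4)
  rows 32-39 [x1,x2,x3,x4=0100]: 00000000  (ones: 0)
  rows 40-47 [x1,x2,x3,x4=0101]: 00000000  (ones: 0)
  rows 48-55 [x1,x2,x3,x4=0110]: 00000000  (ones: 0)
  rows 56-63 [x1,x2,x3,x4=0111]: 00000000  (ones: 0)
  rows 64-71 [x1,x2,x3,x4=1000]: 01110111  (ones: 6)
  rows 72-79 [x1,x2,x3,x4=1001]: 01110111  (ones: 6)
  rows 80-87 [x1,x2,x3,x4=1010]: 01010101  (ones: 4)
  rows 88-95 [x1,x2,x3,x4=1011]: 01010101  (ones: 4)
  rows 96-103 [x1,x2,x3,x4=1100]: 00000000  (ones: 0)
  rows 104-111 [x1,x2,x3,x4=1101]: 00000000  (ones: 0)
  rows 112-119 [x1,x2,x3,x4=1110]: 00000000  (ones: 0)
  rows 120-127 [x1,x2,x3,x4=1111]: 00000000  (ones: 0)
Satisfying assignments = 6+6+4+4+0+0+0+0+6+6+4+4+0+0+0+0 = 40

40


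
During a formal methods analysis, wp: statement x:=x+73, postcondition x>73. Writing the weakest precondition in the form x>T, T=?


Formula: wp(x:=E, P) = P[E/x] (substitute E for x in postcondition)
Step 1: Postcondition: x>73
Step 2: Substitute x+73 for x: x+73>73
Step 3: Solve for x: x > 73-73 = 0

0


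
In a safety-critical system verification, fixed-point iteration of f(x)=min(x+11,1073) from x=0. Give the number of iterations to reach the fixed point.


Step 1: x=0, cap=1073, increment=11
Step 2: x grows by 11 each step until capped at 1073; fixed point is x=1073
Step 3: iterations = ceil(1073/11) = 98

98


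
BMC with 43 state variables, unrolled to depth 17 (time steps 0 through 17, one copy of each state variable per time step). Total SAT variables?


BMC unrolls to depth k, creating one copy of each state var for steps 0..k.
Step count = 17 + 1 = 18 (steps 0 through 17)
Vars per step = 43
Total = 43 * 18 = 774

774


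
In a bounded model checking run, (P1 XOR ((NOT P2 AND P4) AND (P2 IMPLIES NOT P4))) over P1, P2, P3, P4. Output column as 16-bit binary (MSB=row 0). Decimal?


Formula: (P1 XOR ((NOT P2 AND P4) AND (P2 IMPLIES NOT P4))) over P1, P2, P3, P4 (16 rows)
Evaluate each row (bits = P1,P2,P3,P4, MSB first):
  row 0 [0000]: (0 XOR ((NOT 0 AND 0) AND (0 IMPLIES NOT 0))) -> 0
  row 1 [0001]: (0 XOR ((NOT 0 AND 1) AND (0 IMPLIES NOT 1))) -> 1
  row 2 [0010]: (0 XOR ((NOT 0 AND 0) AND (0 IMPLIES NOT 0))) -> 0
  row 3 [0011]: (0 XOR ((NOT 0 AND 1) AND (0 IMPLIES NOT 1))) -> 1
  row 4 [0100]: (0 XOR ((NOT 1 AND 0) AND (1 IMPLIES NOT 0))) -> 0
  row 5 [0101]: (0 XOR ((NOT 1 AND 1) AND (1 IMPLIES NOT 1))) -> 0
  row 6 [0110]: (0 XOR ((NOT 1 AND 0) AND (1 IMPLIES NOT 0))) -> 0
  row 7 [0111]: (0 XOR ((NOT 1 AND 1) AND (1 IMPLIES NOT 1))) -> 0
  row 8 [1000]: (1 XOR ((NOT 0 AND 0) AND (0 IMPLIES NOT 0))) -> 1
  row 9 [1001]: (1 XOR ((NOT 0 AND 1) AND (0 IMPLIES NOT 1))) -> 0
  row 10 [1010]: (1 XOR ((NOT 0 AND 0) AND (0 IMPLIES NOT 0))) -> 1
  row 11 [1011]: (1 XOR ((NOT 0 AND 1) AND (0 IMPLIES NOT 1))) -> 0
  row 12 [1100]: (1 XOR ((NOT 1 AND 0) AND (1 IMPLIES NOT 0))) -> 1
  row 13 [1101]: (1 XOR ((NOT 1 AND 1) AND (1 IMPLIES NOT 1))) -> 1
  row 14 [1110]: (1 XOR ((NOT 1 AND 0) AND (1 IMPLIES NOT 0))) -> 1
  row 15 [1111]: (1 XOR ((NOT 1 AND 1) AND (1 IMPLIES NOT 1))) -> 1
Full result column, 4 rows per line (P1,P2 fixed per line; P3,P4 runs 00..11 left to right):
  rows 0-3 [P1,P2=00]: 0101  = hex 5
  rows 4-7 [P1,P2=01]: 0000  = hex 0
  rows 8-11 [P1,P2=10]: 1010  = hex A
  rows 12-15 [P1,P2=11]: 1111  = hex F
Output column (row 0 .. row 15) = 0101000010101111
Output column grouped in 4s = 0101 0000 1010 1111 = 0x50AF
Convert to decimal digit by digit (value = value*16 + digit):
  5 -> 5
  5*16 + 0 = 80
  80*16 + 10 (A) = 1290
  1290*16 + 15 (F) = 20655
Decimal = 20655

20655


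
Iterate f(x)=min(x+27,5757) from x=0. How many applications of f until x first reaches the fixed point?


Step 1: x=0, cap=5757, increment=27
Step 2: x grows by 27 each step until capped at 5757; fixed point is x=5757
Step 3: iterations = ceil(5757/27) = 214

214


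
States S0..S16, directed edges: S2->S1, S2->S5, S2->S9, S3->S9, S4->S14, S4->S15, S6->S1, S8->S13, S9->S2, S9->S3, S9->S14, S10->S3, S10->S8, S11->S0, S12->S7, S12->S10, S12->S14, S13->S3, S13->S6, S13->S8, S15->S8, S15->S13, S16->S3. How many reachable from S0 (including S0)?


BFS from S0:
  layer 0: {S0}
Reachable set: {S0}
Count = 1

1


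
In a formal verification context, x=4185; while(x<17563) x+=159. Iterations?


Step 1: x goes from 4185 toward 17563 by 159; the body runs while x<17563, so iterations = ceil((bound-start)/step)
Step 2: Distance=13378
Step 3: ceil(13378/159)=85

85


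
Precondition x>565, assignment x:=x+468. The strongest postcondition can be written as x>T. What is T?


Formula: sp(P, x:=E) = exists old_x. (x = E[old_x/x]) AND P[old_x/x] (old_x is the value of x before the assignment; eliminate old_x by solving x = E[old_x/x] for old_x)
Step 1: Precondition P: x>565, i.e. old_x > 565
Step 2: Assignment gives x = old_x + 468, so old_x = x - 468
Step 3: Substitute into P: x - 468 > 565
Step 4: Simplify: x > 565+468 = 1033

1033


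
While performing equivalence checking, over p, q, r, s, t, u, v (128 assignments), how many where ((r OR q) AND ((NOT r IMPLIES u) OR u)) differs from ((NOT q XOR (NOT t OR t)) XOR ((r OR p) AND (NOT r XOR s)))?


F1 = ((r OR q) AND ((NOT r IMPLIES u) OR u))
F2 = ((NOT q XOR (NOT t OR t)) XOR ((r OR p) AND (NOT r XOR s)))
Evaluate both on each of 128 rows (bits = p,q,r,s,t,u,v):
  row 0 [0000000]: F1=0 F2=0 -> 0
  row 1 [0000001]: F1=0 F2=0 -> 0
  row 2 [0000010]: F1=0 F2=0 -> 0
  row 3 [0000011]: F1=0 F2=0 -> 0
  row 4 [0000100]: F1=0 F2=0 -> 0
  (every remaining row is evaluated the same way; all 128 results are listed next)
Full result column, 8 rows per line (p,q,r,s fixed per line; t,u,v runs 000..111 left to right):
  rows 0-7 [p,q,r,s=0000]: 00000000  (ones: 0)
  rows 8-15 [p,q,r,s=0001]: 00000000  (ones: 0)
  rows 16-23 [p,q,r,s=0010]: 11111111  (ones: 8)
  rows 24-31 [p,q,r,s=0011]: 00000000  (ones: 0)
  rows 32-39 [p,q,r,s=0100]: 11001100  (ones: 4)
  rows 40-47 [p,q,r,s=0101]: 11001100  (ones: 4)
  rows 48-55 [p,q,r,s=0110]: 00000000  (ones: 0)
  rows 56-63 [p,q,r,s=0111]: 11111111  (ones: 8)
  rows 64-71 [p,q,r,s=1000]: 11111111  (ones: 8)
  rows 72-79 [p,q,r,s=1001]: 00000000  (ones: 0)
  rows 80-87 [p,q,r,s=1010]: 11111111  (ones: 8)
  rows 88-95 [p,q,r,s=1011]: 00000000  (ones: 0)
  rows 96-103 [p,q,r,s=1100]: 00110011  (ones: 4)
  rows 104-111 [p,q,r,s=1101]: 11001100  (ones: 4)
  rows 112-119 [p,q,r,s=1110]: 00000000  (ones: 0)
  rows 120-127 [p,q,r,s=1111]: 11111111  (ones: 8)
Disagreements = 0+0+8+0+4+4+0+8+8+0+8+0+4+4+0+8 = 56

56


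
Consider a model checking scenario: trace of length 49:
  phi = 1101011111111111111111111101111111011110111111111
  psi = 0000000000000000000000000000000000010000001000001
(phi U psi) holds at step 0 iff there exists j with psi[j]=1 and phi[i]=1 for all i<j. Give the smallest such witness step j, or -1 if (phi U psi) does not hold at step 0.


(phi U psi) at 0: need smallest j with psi[j]=1 and phi[i]=1 for all i in [0,j).
Scan from step 0:
  step 0: phi=1, psi=0 -> continue
  step 1: phi=1, psi=0 -> continue
  step 2: phi=0 -> phi-prefix broken from here
  step 35: psi=1 but phi already failed -> not a witness
  step 42: psi=1 but phi already failed -> not a witness
  step 48: psi=1 but phi already failed -> not a witness
  end of trace: no witness -> -1
Witness step = -1

-1


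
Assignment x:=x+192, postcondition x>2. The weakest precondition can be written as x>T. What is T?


Formula: wp(x:=E, P) = P[E/x] (substitute E for x in postcondition)
Step 1: Postcondition: x>2
Step 2: Substitute x+192 for x: x+192>2
Step 3: Solve for x: x > 2-192 = -190

-190


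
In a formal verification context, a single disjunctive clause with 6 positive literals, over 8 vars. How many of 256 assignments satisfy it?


Step 1: Total=2^8=256
Step 2: Unsat when all 6 false: 2^2=4
Step 3: Sat=256-4=252

252


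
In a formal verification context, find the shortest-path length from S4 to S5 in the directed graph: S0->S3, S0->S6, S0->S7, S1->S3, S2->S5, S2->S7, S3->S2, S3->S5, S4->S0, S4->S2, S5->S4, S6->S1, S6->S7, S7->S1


BFS layer-by-layer from S4:
  dist 0: {S4}
  dist 1: {S0, S2}
  dist 2: {S3, S5, S6, S7}
  -> S5 reached at distance 2
Shortest path length = 2

2


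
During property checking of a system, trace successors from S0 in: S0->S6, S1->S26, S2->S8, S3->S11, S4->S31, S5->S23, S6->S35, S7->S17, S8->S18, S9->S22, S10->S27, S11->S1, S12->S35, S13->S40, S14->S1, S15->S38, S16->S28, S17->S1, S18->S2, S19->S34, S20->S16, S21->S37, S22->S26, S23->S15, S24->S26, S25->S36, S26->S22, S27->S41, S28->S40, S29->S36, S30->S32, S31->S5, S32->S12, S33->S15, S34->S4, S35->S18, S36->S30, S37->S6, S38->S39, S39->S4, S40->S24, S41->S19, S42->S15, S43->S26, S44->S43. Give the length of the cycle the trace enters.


Trace from S0 until a state repeats:
  S0 -> S6 -> S35 -> S18 -> S2 -> S8 -> S18
S18 first seen at step 3, revisited at step 6.
Cycle length = 6 - 3 = 3

3


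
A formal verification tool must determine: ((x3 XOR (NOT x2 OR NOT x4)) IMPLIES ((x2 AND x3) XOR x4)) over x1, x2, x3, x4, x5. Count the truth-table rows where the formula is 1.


Formula: ((x3 XOR (NOT x2 OR NOT x4)) IMPLIES ((x2 AND x3) XOR x4)) over 5 vars (32 rows)
Evaluate each row (x1, x2, x3, x4, x5 as bits, MSB first):
  row 0 [00000]: ((0 XOR (NOT 0 OR NOT 0)) IMPLIES ((0 AND 0) XOR 0)) -> 0
  row 1 [00001]: ((0 XOR (NOT 0 OR NOT 0)) IMPLIES ((0 AND 0) XOR 0)) -> 0
  row 2 [00010]: ((0 XOR (NOT 0 OR NOT 1)) IMPLIES ((0 AND 0) XOR 1)) -> 1
  row 3 [00011]: ((0 XOR (NOT 0 OR NOT 1)) IMPLIES ((0 AND 0) XOR 1)) -> 1
  row 4 [00100]: ((1 XOR (NOT 0 OR NOT 0)) IMPLIES ((0 AND 1) XOR 0)) -> 1
  row 5 [00101]: ((1 XOR (NOT 0 OR NOT 0)) IMPLIES ((0 AND 1) XOR 0)) -> 1
  row 6 [00110]: ((1 XOR (NOT 0 OR NOT 1)) IMPLIES ((0 AND 1) XOR 1)) -> 1
  row 7 [00111]: ((1 XOR (NOT 0 OR NOT 1)) IMPLIES ((0 AND 1) XOR 1)) -> 1
  row 8 [01000]: ((0 XOR (NOT 1 OR NOT 0)) IMPLIES ((1 AND 0) XOR 0)) -> 0
  row 9 [01001]: ((0 XOR (NOT 1 OR NOT 0)) IMPLIES ((1 AND 0) XOR 0)) -> 0
  row 10 [01010]: ((0 XOR (NOT 1 OR NOT 1)) IMPLIES ((1 AND 0) XOR 1)) -> 1
  row 11 [01011]: ((0 XOR (NOT 1 OR NOT 1)) IMPLIES ((1 AND 0) XOR 1)) -> 1
  row 12 [01100]: ((1 XOR (NOT 1 OR NOT 0)) IMPLIES ((1 AND 1) XOR 0)) -> 1
  row 13 [01101]: ((1 XOR (NOT 1 OR NOT 0)) IMPLIES ((1 AND 1) XOR 0)) -> 1
  row 14 [01110]: ((1 XOR (NOT 1 OR NOT 1)) IMPLIES ((1 AND 1) XOR 1)) -> 0
  row 15 [01111]: ((1 XOR (NOT 1 OR NOT 1)) IMPLIES ((1 AND 1) XOR 1)) -> 0
  row 16 [10000]: ((0 XOR (NOT 0 OR NOT 0)) IMPLIES ((0 AND 0) XOR 0)) -> 0
  row 17 [10001]: ((0 XOR (NOT 0 OR NOT 0)) IMPLIES ((0 AND 0) XOR 0)) -> 0
  row 18 [10010]: ((0 XOR (NOT 0 OR NOT 1)) IMPLIES ((0 AND 0) XOR 1)) -> 1
  row 19 [10011]: ((0 XOR (NOT 0 OR NOT 1)) IMPLIES ((0 AND 0) XOR 1)) -> 1
  row 20 [10100]: ((1 XOR (NOT 0 OR NOT 0)) IMPLIES ((0 AND 1) XOR 0)) -> 1
  row 21 [10101]: ((1 XOR (NOT 0 OR NOT 0)) IMPLIES ((0 AND 1) XOR 0)) -> 1
  row 22 [10110]: ((1 XOR (NOT 0 OR NOT 1)) IMPLIES ((0 AND 1) XOR 1)) -> 1
  row 23 [10111]: ((1 XOR (NOT 0 OR NOT 1)) IMPLIES ((0 AND 1) XOR 1)) -> 1
  row 24 [11000]: ((0 XOR (NOT 1 OR NOT 0)) IMPLIES ((1 AND 0) XOR 0)) -> 0
  row 25 [11001]: ((0 XOR (NOT 1 OR NOT 0)) IMPLIES ((1 AND 0) XOR 0)) -> 0
  row 26 [11010]: ((0 XOR (NOT 1 OR NOT 1)) IMPLIES ((1 AND 0) XOR 1)) -> 1
  row 27 [11011]: ((0 XOR (NOT 1 OR NOT 1)) IMPLIES ((1 AND 0) XOR 1)) -> 1
  row 28 [11100]: ((1 XOR (NOT 1 OR NOT 0)) IMPLIES ((1 AND 1) XOR 0)) -> 1
  row 29 [11101]: ((1 XOR (NOT 1 OR NOT 0)) IMPLIES ((1 AND 1) XOR 0)) -> 1
  row 30 [11110]: ((1 XOR (NOT 1 OR NOT 1)) IMPLIES ((1 AND 1) XOR 1)) -> 0
  row 31 [11111]: ((1 XOR (NOT 1 OR NOT 1)) IMPLIES ((1 AND 1) XOR 1)) -> 0
Full result column, 8 rows per line (x1,x2 fixed per line; x3,x4,x5 runs 000..111 left to right):
  rows 0-7 [x1,x2=00]: 00111111  (ones: 6)
  rows 8-15 [x1,x2=01]: 00111100  (ones: 4)
  rows 16-23 [x1,x2=10]: 00111111  (ones: 6)
  rows 24-31 [x1,x2=11]: 00111100  (ones: 4)
Count of 1-rows = 6+4+6+4 = 20

20


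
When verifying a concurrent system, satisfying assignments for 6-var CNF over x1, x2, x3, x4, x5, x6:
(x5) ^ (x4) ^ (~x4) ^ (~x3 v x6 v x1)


CNF with 4 clauses over 6 vars (64 assignments).
An assignment satisfies CNF iff every clause has >=1 true literal.
Check each row (bits = x1,x2,x3,x4,x5,x6; clause T/F shown):
  row 0 [000000]: clauses=FFTT -> 0
  row 1 [000001]: clauses=FFTT -> 0
  row 2 [000010]: clauses=TFTT -> 0
  row 3 [000011]: clauses=TFTT -> 0
  row 4 [000100]: clauses=FTFT -> 0
  (every remaining row is evaluated the same way; all 64 results are listed next)
Full result column, 8 rows per line (x1,x2,x3 fixed per line; x4,x5,x6 runs 000..111 left to right):
  rows 0-7 [x1,x2,x3=000]: 00000000  (ones: 0)
  rows 8-15 [x1,x2,x3=001]: 00000000  (ones: 0)
  rows 16-23 [x1,x2,x3=010]: 00000000  (ones: 0)
  rows 24-31 [x1,x2,x3=011]: 00000000  (ones: 0)
  rows 32-39 [x1,x2,x3=100]: 00000000  (ones: 0)
  rows 40-47 [x1,x2,x3=101]: 00000000  (ones: 0)
  rows 48-55 [x1,x2,x3=110]: 00000000  (ones: 0)
  rows 56-63 [x1,x2,x3=111]: 00000000  (ones: 0)
Satisfying assignments = 0+0+0+0+0+0+0+0 = 0

0


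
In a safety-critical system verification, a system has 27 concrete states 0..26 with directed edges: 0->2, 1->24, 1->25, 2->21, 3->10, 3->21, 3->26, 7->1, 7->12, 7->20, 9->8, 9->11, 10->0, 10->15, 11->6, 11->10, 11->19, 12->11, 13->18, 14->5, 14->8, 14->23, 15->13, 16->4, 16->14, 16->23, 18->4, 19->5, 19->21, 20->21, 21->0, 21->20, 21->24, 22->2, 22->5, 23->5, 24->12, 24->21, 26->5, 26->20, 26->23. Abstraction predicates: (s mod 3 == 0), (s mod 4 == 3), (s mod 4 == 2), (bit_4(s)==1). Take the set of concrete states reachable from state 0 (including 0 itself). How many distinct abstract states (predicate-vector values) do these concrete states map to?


BFS from 0:
Concrete reachable: {0, 2, 4, 5, 6, 10, 11, 12, 13, 15, 18, 19, 20, 21, 24}
Abstract via predicates (s mod 3 == 0), (s mod 4 == 3), (s mod 4 == 2), (bit_4(s)==1):
  (0,0,0,0) <- {4, 5, 13}
  (0,0,0,1) <- {20}
  (0,0,1,0) <- {2, 10}
  (0,1,0,0) <- {11}
  (0,1,0,1) <- {19}
  (1,0,0,0) <- {0, 12}
  (1,0,0,1) <- {21, 24}
  (1,0,1,0) <- {6}
  (1,0,1,1) <- {18}
  (1,1,0,0) <- {15}
Distinct abstract states = 10

10


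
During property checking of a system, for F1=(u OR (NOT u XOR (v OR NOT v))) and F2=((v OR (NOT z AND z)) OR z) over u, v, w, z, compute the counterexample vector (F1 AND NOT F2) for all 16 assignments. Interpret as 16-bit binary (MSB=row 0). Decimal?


F1 = (u OR (NOT u XOR (v OR NOT v)))
F2 = ((v OR (NOT z AND z)) OR z)
Counterexample to F1=>F2 is where F1=1 and F2=0.
Evaluate each row (bits = u,v,w,z, MSB first):
  row 0 [0000]: F1=0 F2=0 -> F1&~F2 -> 0
  row 1 [0001]: F1=0 F2=1 -> F1&~F2 -> 0
  row 2 [0010]: F1=0 F2=0 -> F1&~F2 -> 0
  row 3 [0011]: F1=0 F2=1 -> F1&~F2 -> 0
  row 4 [0100]: F1=0 F2=1 -> F1&~F2 -> 0
  row 5 [0101]: F1=0 F2=1 -> F1&~F2 -> 0
  row 6 [0110]: F1=0 F2=1 -> F1&~F2 -> 0
  row 7 [0111]: F1=0 F2=1 -> F1&~F2 -> 0
  row 8 [1000]: F1=1 F2=0 -> F1&~F2 -> 1
  row 9 [1001]: F1=1 F2=1 -> F1&~F2 -> 0
  row 10 [1010]: F1=1 F2=0 -> F1&~F2 -> 1
  row 11 [1011]: F1=1 F2=1 -> F1&~F2 -> 0
  row 12 [1100]: F1=1 F2=1 -> F1&~F2 -> 0
  row 13 [1101]: F1=1 F2=1 -> F1&~F2 -> 0
  row 14 [1110]: F1=1 F2=1 -> F1&~F2 -> 0
  row 15 [1111]: F1=1 F2=1 -> F1&~F2 -> 0
Full result column, 4 rows per line (u,v fixed per line; w,z runs 00..11 left to right):
  rows 0-3 [u,v=00]: 0000  = hex 0
  rows 4-7 [u,v=01]: 0000  = hex 0
  rows 8-11 [u,v=10]: 1010  = hex A
  rows 12-15 [u,v=11]: 0000  = hex 0
Counterexample vector (row 0 .. row 15) = 0000000010100000
Output column grouped in 4s = 0000 0000 1010 0000 = 0x00A0
Convert to decimal digit by digit (value = value*16 + digit):
  0 -> 0
  0*16 + 0 = 0
  0*16 + 10 (A) = 10
  10*16 + 0 = 160
Decimal = 160

160


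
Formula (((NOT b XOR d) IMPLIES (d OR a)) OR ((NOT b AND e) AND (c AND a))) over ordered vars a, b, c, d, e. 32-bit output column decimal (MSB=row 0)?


Formula: (((NOT b XOR d) IMPLIES (d OR a)) OR ((NOT b AND e) AND (c AND a))) over a, b, c, d, e (32 rows)
Evaluate each row (bits = a,b,c,d,e, MSB first):
  row 0 [00000]: (((NOT 0 XOR 0) IMPLIES (0 OR 0)) OR ((NOT 0 AND 0) AND (0 AND 0))) -> 0
  row 1 [00001]: (((NOT 0 XOR 0) IMPLIES (0 OR 0)) OR ((NOT 0 AND 1) AND (0 AND 0))) -> 0
  row 2 [00010]: (((NOT 0 XOR 1) IMPLIES (1 OR 0)) OR ((NOT 0 AND 0) AND (0 AND 0))) -> 1
  row 3 [00011]: (((NOT 0 XOR 1) IMPLIES (1 OR 0)) OR ((NOT 0 AND 1) AND (0 AND 0))) -> 1
  row 4 [00100]: (((NOT 0 XOR 0) IMPLIES (0 OR 0)) OR ((NOT 0 AND 0) AND (1 AND 0))) -> 0
  row 5 [00101]: (((NOT 0 XOR 0) IMPLIES (0 OR 0)) OR ((NOT 0 AND 1) AND (1 AND 0))) -> 0
  row 6 [00110]: (((NOT 0 XOR 1) IMPLIES (1 OR 0)) OR ((NOT 0 AND 0) AND (1 AND 0))) -> 1
  row 7 [00111]: (((NOT 0 XOR 1) IMPLIES (1 OR 0)) OR ((NOT 0 AND 1) AND (1 AND 0))) -> 1
  row 8 [01000]: (((NOT 1 XOR 0) IMPLIES (0 OR 0)) OR ((NOT 1 AND 0) AND (0 AND 0))) -> 1
  row 9 [01001]: (((NOT 1 XOR 0) IMPLIES (0 OR 0)) OR ((NOT 1 AND 1) AND (0 AND 0))) -> 1
  row 10 [01010]: (((NOT 1 XOR 1) IMPLIES (1 OR 0)) OR ((NOT 1 AND 0) AND (0 AND 0))) -> 1
  row 11 [01011]: (((NOT 1 XOR 1) IMPLIES (1 OR 0)) OR ((NOT 1 AND 1) AND (0 AND 0))) -> 1
  row 12 [01100]: (((NOT 1 XOR 0) IMPLIES (0 OR 0)) OR ((NOT 1 AND 0) AND (1 AND 0))) -> 1
  row 13 [01101]: (((NOT 1 XOR 0) IMPLIES (0 OR 0)) OR ((NOT 1 AND 1) AND (1 AND 0))) -> 1
  row 14 [01110]: (((NOT 1 XOR 1) IMPLIES (1 OR 0)) OR ((NOT 1 AND 0) AND (1 AND 0))) -> 1
  row 15 [01111]: (((NOT 1 XOR 1) IMPLIES (1 OR 0)) OR ((NOT 1 AND 1) AND (1 AND 0))) -> 1
  row 16 [10000]: (((NOT 0 XOR 0) IMPLIES (0 OR 1)) OR ((NOT 0 AND 0) AND (0 AND 1))) -> 1
  row 17 [10001]: (((NOT 0 XOR 0) IMPLIES (0 OR 1)) OR ((NOT 0 AND 1) AND (0 AND 1))) -> 1
  row 18 [10010]: (((NOT 0 XOR 1) IMPLIES (1 OR 1)) OR ((NOT 0 AND 0) AND (0 AND 1))) -> 1
  row 19 [10011]: (((NOT 0 XOR 1) IMPLIES (1 OR 1)) OR ((NOT 0 AND 1) AND (0 AND 1))) -> 1
  row 20 [10100]: (((NOT 0 XOR 0) IMPLIES (0 OR 1)) OR ((NOT 0 AND 0) AND (1 AND 1))) -> 1
  row 21 [10101]: (((NOT 0 XOR 0) IMPLIES (0 OR 1)) OR ((NOT 0 AND 1) AND (1 AND 1))) -> 1
  row 22 [10110]: (((NOT 0 XOR 1) IMPLIES (1 OR 1)) OR ((NOT 0 AND 0) AND (1 AND 1))) -> 1
  row 23 [10111]: (((NOT 0 XOR 1) IMPLIES (1 OR 1)) OR ((NOT 0 AND 1) AND (1 AND 1))) -> 1
  row 24 [11000]: (((NOT 1 XOR 0) IMPLIES (0 OR 1)) OR ((NOT 1 AND 0) AND (0 AND 1))) -> 1
  row 25 [11001]: (((NOT 1 XOR 0) IMPLIES (0 OR 1)) OR ((NOT 1 AND 1) AND (0 AND 1))) -> 1
  row 26 [11010]: (((NOT 1 XOR 1) IMPLIES (1 OR 1)) OR ((NOT 1 AND 0) AND (0 AND 1))) -> 1
  row 27 [11011]: (((NOT 1 XOR 1) IMPLIES (1 OR 1)) OR ((NOT 1 AND 1) AND (0 AND 1))) -> 1
  row 28 [11100]: (((NOT 1 XOR 0) IMPLIES (0 OR 1)) OR ((NOT 1 AND 0) AND (1 AND 1))) -> 1
  row 29 [11101]: (((NOT 1 XOR 0) IMPLIES (0 OR 1)) OR ((NOT 1 AND 1) AND (1 AND 1))) -> 1
  row 30 [11110]: (((NOT 1 XOR 1) IMPLIES (1 OR 1)) OR ((NOT 1 AND 0) AND (1 AND 1))) -> 1
  row 31 [11111]: (((NOT 1 XOR 1) IMPLIES (1 OR 1)) OR ((NOT 1 AND 1) AND (1 AND 1))) -> 1
Full result column, 4 rows per line (a,b,c fixed per line; d,e runs 00..11 left to right):
  rows 0-3 [a,b,c=000]: 0011  = hex 3
  rows 4-7 [a,b,c=001]: 0011  = hex 3
  rows 8-11 [a,b,c=010]: 1111  = hex F
  rows 12-15 [a,b,c=011]: 1111  = hex F
  rows 16-19 [a,b,c=100]: 1111  = hex F
  rows 20-23 [a,b,c=101]: 1111  = hex F
  rows 24-27 [a,b,c=110]: 1111  = hex F
  rows 28-31 [a,b,c=111]: 1111  = hex F
Output column (row 0 .. row 31) = 00110011111111111111111111111111
Output column grouped in 4s = 0011 0011 1111 1111 1111 1111 1111 1111 = 0x33FFFFFF
Convert to decimal digit by digit (value = value*16 + digit):
  3 -> 3
  3*16 + 3 = 51
  51*16 + 15 (F) = 831
  831*16 + 15 (F) = 13311
  13311*16 + 15 (F) = 212991
  212991*16 + 15 (F) = 3407871
  3407871*16 + 15 (F) = 54525951
  54525951*16 + 15 (F) = 872415231
Decimal = 872415231

872415231


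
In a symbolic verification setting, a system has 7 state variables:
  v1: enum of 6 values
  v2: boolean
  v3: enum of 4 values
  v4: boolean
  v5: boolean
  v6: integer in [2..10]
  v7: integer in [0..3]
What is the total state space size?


State space = product of domain sizes of all variables.
Domain sizes:
  v1 (enum of 6 values): 6
  v2 (boolean): 2
  v3 (enum of 4 values): 4
  v4 (boolean): 2
  v5 (boolean): 2
  v6 (integer in [2..10]): 9
  v7 (integer in [0..3]): 4
Product = 6 * 2 * 4 * 2 * 2 * 9 * 4 = 6912

6912


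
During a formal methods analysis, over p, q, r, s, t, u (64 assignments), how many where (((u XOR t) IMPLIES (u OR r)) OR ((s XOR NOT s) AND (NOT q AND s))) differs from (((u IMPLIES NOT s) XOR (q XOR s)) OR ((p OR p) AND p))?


F1 = (((u XOR t) IMPLIES (u OR r)) OR ((s XOR NOT s) AND (NOT q AND s)))
F2 = (((u IMPLIES NOT s) XOR (q XOR s)) OR ((p OR p) AND p))
Evaluate both on each of 64 rows (bits = p,q,r,s,t,u):
  row 0 [000000]: F1=1 F2=1 -> 0
  row 1 [000001]: F1=1 F2=1 -> 0
  row 2 [000010]: F1=0 F2=1 (differ) -> 1
  row 3 [000011]: F1=1 F2=1 -> 0
  row 4 [000100]: F1=1 F2=0 (differ) -> 1
  (every remaining row is evaluated the same way; all 64 results are listed next)
Full result column, 8 rows per line (p,q,r fixed per line; s,t,u runs 000..111 left to right):
  rows 0-7 [p,q,r=000]: 00101010  (ones: 3)
  rows 8-15 [p,q,r=001]: 00001010  (ones: 2)
  rows 16-23 [p,q,r=010]: 11010111  (ones: 6)
  rows 24-31 [p,q,r=011]: 11110101  (ones: 6)
  rows 32-39 [p,q,r=100]: 00100000  (ones: 1)
  rows 40-47 [p,q,r=101]: 00000000  (ones: 0)
  rows 48-55 [p,q,r=110]: 00100010  (ones: 2)
  rows 56-63 [p,q,r=111]: 00000000  (ones: 0)
Disagreements = 3+2+6+6+1+0+2+0 = 20

20


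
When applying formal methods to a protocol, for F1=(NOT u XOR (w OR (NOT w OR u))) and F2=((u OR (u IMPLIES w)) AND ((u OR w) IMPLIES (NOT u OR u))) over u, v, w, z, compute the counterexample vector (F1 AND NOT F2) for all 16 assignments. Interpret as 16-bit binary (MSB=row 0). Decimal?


F1 = (NOT u XOR (w OR (NOT w OR u)))
F2 = ((u OR (u IMPLIES w)) AND ((u OR w) IMPLIES (NOT u OR u)))
Counterexample to F1=>F2 is where F1=1 and F2=0.
Evaluate each row (bits = u,v,w,z, MSB first):
  row 0 [0000]: F1=0 F2=1 -> F1&~F2 -> 0
  row 1 [0001]: F1=0 F2=1 -> F1&~F2 -> 0
  row 2 [0010]: F1=0 F2=1 -> F1&~F2 -> 0
  row 3 [0011]: F1=0 F2=1 -> F1&~F2 -> 0
  row 4 [0100]: F1=0 F2=1 -> F1&~F2 -> 0
  row 5 [0101]: F1=0 F2=1 -> F1&~F2 -> 0
  row 6 [0110]: F1=0 F2=1 -> F1&~F2 -> 0
  row 7 [0111]: F1=0 F2=1 -> F1&~F2 -> 0
  row 8 [1000]: F1=1 F2=1 -> F1&~F2 -> 0
  row 9 [1001]: F1=1 F2=1 -> F1&~F2 -> 0
  row 10 [1010]: F1=1 F2=1 -> F1&~F2 -> 0
  row 11 [1011]: F1=1 F2=1 -> F1&~F2 -> 0
  row 12 [1100]: F1=1 F2=1 -> F1&~F2 -> 0
  row 13 [1101]: F1=1 F2=1 -> F1&~F2 -> 0
  row 14 [1110]: F1=1 F2=1 -> F1&~F2 -> 0
  row 15 [1111]: F1=1 F2=1 -> F1&~F2 -> 0
Full result column, 4 rows per line (u,v fixed per line; w,z runs 00..11 left to right):
  rows 0-3 [u,v=00]: 0000  = hex 0
  rows 4-7 [u,v=01]: 0000  = hex 0
  rows 8-11 [u,v=10]: 0000  = hex 0
  rows 12-15 [u,v=11]: 0000  = hex 0
Counterexample vector (row 0 .. row 15) = 0000000000000000
Output column grouped in 4s = 0000 0000 0000 0000 = 0x0000
Convert to decimal digit by digit (value = value*16 + digit):
  0 -> 0
  0*16 + 0 = 0
  0*16 + 0 = 0
  0*16 + 0 = 0
Decimal = 0

0


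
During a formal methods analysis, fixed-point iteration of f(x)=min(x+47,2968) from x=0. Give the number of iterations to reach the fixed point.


Step 1: x=0, cap=2968, increment=47
Step 2: x grows by 47 each step until capped at 2968; fixed point is x=2968
Step 3: iterations = ceil(2968/47) = 64

64


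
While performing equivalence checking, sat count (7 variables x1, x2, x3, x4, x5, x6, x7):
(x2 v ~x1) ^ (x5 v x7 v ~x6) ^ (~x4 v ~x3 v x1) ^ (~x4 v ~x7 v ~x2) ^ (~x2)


CNF with 5 clauses over 7 vars (128 assignments).
An assignment satisfies CNF iff every clause has >=1 true literal.
Check each row (bits = x1,x2,x3,x4,x5,x6,x7; clause T/F shown):
  row 0 [0000000]: clauses=TTTTT -> 1
  row 1 [0000001]: clauses=TTTTT -> 1
  row 2 [0000010]: clauses=TFTTT -> 0
  row 3 [0000011]: clauses=TTTTT -> 1
  row 4 [0000100]: clauses=TTTTT -> 1
  (every remaining row is evaluated the same way; all 128 results are listed next)
Full result column, 8 rows per line (x1,x2,x3,x4 fixed per line; x5,x6,x7 runs 000..111 left to right):
  rows 0-7 [x1,x2,x3,x4=0000]: 11011111  (ones: 7)
  rows 8-15 [x1,x2,x3,x4=0001]: 11011111  (ones: 7)
  rows 16-23 [x1,x2,x3,x4=0010]: 11011111  (ones: 7)
  rows 24-31 [x1,x2,x3,x4=0011]: 00000000  (ones: 0)
  rows 32-39 [x1,x2,x3,x4=0100]: 00000000  (ones: 0)
  rows 40-47 [x1,x2,x3,x4=0101]: 00000000  (ones: 0)
  rows 48-55 [x1,x2,x3,x4=0110]: 00000000  (ones: 0)
  rows 56-63 [x1,x2,x3,x4=0111]: 00000000  (ones: 0)
  rows 64-71 [x1,x2,x3,x4=1000]: 00000000  (ones: 0)
  rows 72-79 [x1,x2,x3,x4=1001]: 00000000  (ones: 0)
  rows 80-87 [x1,x2,x3,x4=1010]: 00000000  (ones: 0)
  rows 88-95 [x1,x2,x3,x4=1011]: 00000000  (ones: 0)
  rows 96-103 [x1,x2,x3,x4=1100]: 00000000  (ones: 0)
  rows 104-111 [x1,x2,x3,x4=1101]: 00000000  (ones: 0)
  rows 112-119 [x1,x2,x3,x4=1110]: 00000000  (ones: 0)
  rows 120-127 [x1,x2,x3,x4=1111]: 00000000  (ones: 0)
Satisfying assignments = 7+7+7+0+0+0+0+0+0+0+0+0+0+0+0+0 = 21

21


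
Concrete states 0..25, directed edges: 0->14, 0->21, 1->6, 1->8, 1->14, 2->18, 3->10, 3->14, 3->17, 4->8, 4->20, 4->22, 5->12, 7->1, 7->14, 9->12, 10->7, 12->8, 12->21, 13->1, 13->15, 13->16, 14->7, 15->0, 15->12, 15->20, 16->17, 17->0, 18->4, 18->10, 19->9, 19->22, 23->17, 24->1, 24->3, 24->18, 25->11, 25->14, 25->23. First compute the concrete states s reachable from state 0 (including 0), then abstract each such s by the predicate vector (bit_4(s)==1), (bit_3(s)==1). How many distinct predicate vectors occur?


BFS from 0:
Concrete reachable: {0, 1, 6, 7, 8, 14, 21}
Abstract via predicates (bit_4(s)==1), (bit_3(s)==1):
  (0,0) <- {0, 1, 6, 7}
  (0,1) <- {8, 14}
  (1,0) <- {21}
Distinct abstract states = 3

3


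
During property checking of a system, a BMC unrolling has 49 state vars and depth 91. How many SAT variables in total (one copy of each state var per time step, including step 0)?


BMC unrolls to depth k, creating one copy of each state var for steps 0..k.
Step count = 91 + 1 = 92 (steps 0 through 91)
Vars per step = 49
Total = 49 * 92 = 4508

4508


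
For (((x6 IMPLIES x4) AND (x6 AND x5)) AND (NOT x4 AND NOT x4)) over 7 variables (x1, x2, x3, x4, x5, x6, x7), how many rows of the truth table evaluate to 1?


Formula: (((x6 IMPLIES x4) AND (x6 AND x5)) AND (NOT x4 AND NOT x4)) over 7 vars (128 rows)
Evaluate each row (x1, x2, x3, x4, x5, x6, x7 as bits, MSB first):
  row 0 [0000000]: (((0 IMPLIES 0) AND (0 AND 0)) AND (NOT 0 AND NOT 0)) -> 0
  row 1 [0000001]: (((0 IMPLIES 0) AND (0 AND 0)) AND (NOT 0 AND NOT 0)) -> 0
  row 2 [0000010]: (((1 IMPLIES 0) AND (1 AND 0)) AND (NOT 0 AND NOT 0)) -> 0
  row 3 [0000011]: (((1 IMPLIES 0) AND (1 AND 0)) AND (NOT 0 AND NOT 0)) -> 0
  row 4 [0000100]: (((0 IMPLIES 0) AND (0 AND 1)) AND (NOT 0 AND NOT 0)) -> 0
  (every remaining row is evaluated the same way; all 128 results are listed next)
Full result column, 8 rows per line (x1,x2,x3,x4 fixed per line; x5,x6,x7 runs 000..111 left to right):
  rows 0-7 [x1,x2,x3,x4=0000]: 00000000  (ones: 0)
  rows 8-15 [x1,x2,x3,x4=0001]: 00000000  (ones: 0)
  rows 16-23 [x1,x2,x3,x4=0010]: 00000000  (ones: 0)
  rows 24-31 [x1,x2,x3,x4=0011]: 00000000  (ones: 0)
  rows 32-39 [x1,x2,x3,x4=0100]: 00000000  (ones: 0)
  rows 40-47 [x1,x2,x3,x4=0101]: 00000000  (ones: 0)
  rows 48-55 [x1,x2,x3,x4=0110]: 00000000  (ones: 0)
  rows 56-63 [x1,x2,x3,x4=0111]: 00000000  (ones: 0)
  rows 64-71 [x1,x2,x3,x4=1000]: 00000000  (ones: 0)
  rows 72-79 [x1,x2,x3,x4=1001]: 00000000  (ones: 0)
  rows 80-87 [x1,x2,x3,x4=1010]: 00000000  (ones: 0)
  rows 88-95 [x1,x2,x3,x4=1011]: 00000000  (ones: 0)
  rows 96-103 [x1,x2,x3,x4=1100]: 00000000  (ones: 0)
  rows 104-111 [x1,x2,x3,x4=1101]: 00000000  (ones: 0)
  rows 112-119 [x1,x2,x3,x4=1110]: 00000000  (ones: 0)
  rows 120-127 [x1,x2,x3,x4=1111]: 00000000  (ones: 0)
Count of 1-rows = 0+0+0+0+0+0+0+0+0+0+0+0+0+0+0+0 = 0

0


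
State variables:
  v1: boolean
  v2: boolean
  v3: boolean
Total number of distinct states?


State space = product of domain sizes of all variables.
Domain sizes:
  v1 (boolean): 2
  v2 (boolean): 2
  v3 (boolean): 2
Product = 2 * 2 * 2 = 8

8


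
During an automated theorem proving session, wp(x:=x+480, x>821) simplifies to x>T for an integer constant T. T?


Formula: wp(x:=E, P) = P[E/x] (substitute E for x in postcondition)
Step 1: Postcondition: x>821
Step 2: Substitute x+480 for x: x+480>821
Step 3: Solve for x: x > 821-480 = 341

341


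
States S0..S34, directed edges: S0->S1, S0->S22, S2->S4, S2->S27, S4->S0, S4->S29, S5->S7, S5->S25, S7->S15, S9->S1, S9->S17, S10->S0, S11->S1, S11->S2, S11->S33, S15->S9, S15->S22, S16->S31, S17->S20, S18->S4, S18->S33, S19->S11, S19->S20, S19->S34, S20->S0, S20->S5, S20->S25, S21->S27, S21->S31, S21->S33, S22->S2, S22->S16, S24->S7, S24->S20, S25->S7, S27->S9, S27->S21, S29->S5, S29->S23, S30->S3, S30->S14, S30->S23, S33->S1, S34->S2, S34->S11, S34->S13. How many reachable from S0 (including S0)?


BFS from S0:
  layer 0: {S0}
  layer 1: {S1, S22}
  layer 2: {S2, S16}
  layer 3: {S4, S27, S31}
  layer 4: {S9, S21, S29}
  layer 5: {S5, S17, S23, S33}
  layer 6: {S7, S20, S25}
  layer 7: {S15}
Reachable set: {S0, S1, S2, S4, S5, S7, S9, S15, S16, S17, S20, S21, S22, S23, S25, S27, S29, S31, S33}
Count = 19

19


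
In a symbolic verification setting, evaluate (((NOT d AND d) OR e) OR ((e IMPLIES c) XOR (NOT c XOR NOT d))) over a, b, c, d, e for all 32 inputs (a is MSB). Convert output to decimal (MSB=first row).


Formula: (((NOT d AND d) OR e) OR ((e IMPLIES c) XOR (NOT c XOR NOT d))) over a, b, c, d, e (32 rows)
Evaluate each row (bits = a,b,c,d,e, MSB first):
  row 0 [00000]: (((NOT 0 AND 0) OR 0) OR ((0 IMPLIES 0) XOR (NOT 0 XOR NOT 0))) -> 1
  row 1 [00001]: (((NOT 0 AND 0) OR 1) OR ((1 IMPLIES 0) XOR (NOT 0 XOR NOT 0))) -> 1
  row 2 [00010]: (((NOT 1 AND 1) OR 0) OR ((0 IMPLIES 0) XOR (NOT 0 XOR NOT 1))) -> 0
  row 3 [00011]: (((NOT 1 AND 1) OR 1) OR ((1 IMPLIES 0) XOR (NOT 0 XOR NOT 1))) -> 1
  row 4 [00100]: (((NOT 0 AND 0) OR 0) OR ((0 IMPLIES 1) XOR (NOT 1 XOR NOT 0))) -> 0
  row 5 [00101]: (((NOT 0 AND 0) OR 1) OR ((1 IMPLIES 1) XOR (NOT 1 XOR NOT 0))) -> 1
  row 6 [00110]: (((NOT 1 AND 1) OR 0) OR ((0 IMPLIES 1) XOR (NOT 1 XOR NOT 1))) -> 1
  row 7 [00111]: (((NOT 1 AND 1) OR 1) OR ((1 IMPLIES 1) XOR (NOT 1 XOR NOT 1))) -> 1
  row 8 [01000]: (((NOT 0 AND 0) OR 0) OR ((0 IMPLIES 0) XOR (NOT 0 XOR NOT 0))) -> 1
  row 9 [01001]: (((NOT 0 AND 0) OR 1) OR ((1 IMPLIES 0) XOR (NOT 0 XOR NOT 0))) -> 1
  row 10 [01010]: (((NOT 1 AND 1) OR 0) OR ((0 IMPLIES 0) XOR (NOT 0 XOR NOT 1))) -> 0
  row 11 [01011]: (((NOT 1 AND 1) OR 1) OR ((1 IMPLIES 0) XOR (NOT 0 XOR NOT 1))) -> 1
  row 12 [01100]: (((NOT 0 AND 0) OR 0) OR ((0 IMPLIES 1) XOR (NOT 1 XOR NOT 0))) -> 0
  row 13 [01101]: (((NOT 0 AND 0) OR 1) OR ((1 IMPLIES 1) XOR (NOT 1 XOR NOT 0))) -> 1
  row 14 [01110]: (((NOT 1 AND 1) OR 0) OR ((0 IMPLIES 1) XOR (NOT 1 XOR NOT 1))) -> 1
  row 15 [01111]: (((NOT 1 AND 1) OR 1) OR ((1 IMPLIES 1) XOR (NOT 1 XOR NOT 1))) -> 1
  row 16 [10000]: (((NOT 0 AND 0) OR 0) OR ((0 IMPLIES 0) XOR (NOT 0 XOR NOT 0))) -> 1
  row 17 [10001]: (((NOT 0 AND 0) OR 1) OR ((1 IMPLIES 0) XOR (NOT 0 XOR NOT 0))) -> 1
  row 18 [10010]: (((NOT 1 AND 1) OR 0) OR ((0 IMPLIES 0) XOR (NOT 0 XOR NOT 1))) -> 0
  row 19 [10011]: (((NOT 1 AND 1) OR 1) OR ((1 IMPLIES 0) XOR (NOT 0 XOR NOT 1))) -> 1
  row 20 [10100]: (((NOT 0 AND 0) OR 0) OR ((0 IMPLIES 1) XOR (NOT 1 XOR NOT 0))) -> 0
  row 21 [10101]: (((NOT 0 AND 0) OR 1) OR ((1 IMPLIES 1) XOR (NOT 1 XOR NOT 0))) -> 1
  row 22 [10110]: (((NOT 1 AND 1) OR 0) OR ((0 IMPLIES 1) XOR (NOT 1 XOR NOT 1))) -> 1
  row 23 [10111]: (((NOT 1 AND 1) OR 1) OR ((1 IMPLIES 1) XOR (NOT 1 XOR NOT 1))) -> 1
  row 24 [11000]: (((NOT 0 AND 0) OR 0) OR ((0 IMPLIES 0) XOR (NOT 0 XOR NOT 0))) -> 1
  row 25 [11001]: (((NOT 0 AND 0) OR 1) OR ((1 IMPLIES 0) XOR (NOT 0 XOR NOT 0))) -> 1
  row 26 [11010]: (((NOT 1 AND 1) OR 0) OR ((0 IMPLIES 0) XOR (NOT 0 XOR NOT 1))) -> 0
  row 27 [11011]: (((NOT 1 AND 1) OR 1) OR ((1 IMPLIES 0) XOR (NOT 0 XOR NOT 1))) -> 1
  row 28 [11100]: (((NOT 0 AND 0) OR 0) OR ((0 IMPLIES 1) XOR (NOT 1 XOR NOT 0))) -> 0
  row 29 [11101]: (((NOT 0 AND 0) OR 1) OR ((1 IMPLIES 1) XOR (NOT 1 XOR NOT 0))) -> 1
  row 30 [11110]: (((NOT 1 AND 1) OR 0) OR ((0 IMPLIES 1) XOR (NOT 1 XOR NOT 1))) -> 1
  row 31 [11111]: (((NOT 1 AND 1) OR 1) OR ((1 IMPLIES 1) XOR (NOT 1 XOR NOT 1))) -> 1
Full result column, 4 rows per line (a,b,c fixed per line; d,e runs 00..11 left to right):
  rows 0-3 [a,b,c=000]: 1101  = hex D
  rows 4-7 [a,b,c=001]: 0111  = hex 7
  rows 8-11 [a,b,c=010]: 1101  = hex D
  rows 12-15 [a,b,c=011]: 0111  = hex 7
  rows 16-19 [a,b,c=100]: 1101  = hex D
  rows 20-23 [a,b,c=101]: 0111  = hex 7
  rows 24-27 [a,b,c=110]: 1101  = hex D
  rows 28-31 [a,b,c=111]: 0111  = hex 7
Output column (row 0 .. row 31) = 11010111110101111101011111010111
Output column grouped in 4s = 1101 0111 1101 0111 1101 0111 1101 0111 = 0xD7D7D7D7
Convert to decimal digit by digit (value = value*16 + digit):
  D -> 13
  13*16 + 7 = 215
  215*16 + 13 (D) = 3453
  3453*16 + 7 = 55255
  55255*16 + 13 (D) = 884093
  884093*16 + 7 = 14145495
  14145495*16 + 13 (D) = 226327933
  226327933*16 + 7 = 3621246935
Decimal = 3621246935

3621246935
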